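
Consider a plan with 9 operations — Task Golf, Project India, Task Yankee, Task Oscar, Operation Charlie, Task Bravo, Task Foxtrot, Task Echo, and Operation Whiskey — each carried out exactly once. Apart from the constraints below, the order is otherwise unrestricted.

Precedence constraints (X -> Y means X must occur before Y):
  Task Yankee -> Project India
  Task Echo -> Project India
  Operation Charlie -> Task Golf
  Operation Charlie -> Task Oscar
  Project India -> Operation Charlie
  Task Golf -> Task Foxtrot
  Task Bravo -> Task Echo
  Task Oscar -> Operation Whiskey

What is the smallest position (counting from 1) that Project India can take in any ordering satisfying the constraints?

The operations that are forced before Project India, directly or transitively, are Task Yankee, Task Bravo, Task Echo. That's 3 operations.
With 3 mandatory predecessors, the earliest Project India can sit is position 3+1 = 4, and placing just those 3 first achieves it.

4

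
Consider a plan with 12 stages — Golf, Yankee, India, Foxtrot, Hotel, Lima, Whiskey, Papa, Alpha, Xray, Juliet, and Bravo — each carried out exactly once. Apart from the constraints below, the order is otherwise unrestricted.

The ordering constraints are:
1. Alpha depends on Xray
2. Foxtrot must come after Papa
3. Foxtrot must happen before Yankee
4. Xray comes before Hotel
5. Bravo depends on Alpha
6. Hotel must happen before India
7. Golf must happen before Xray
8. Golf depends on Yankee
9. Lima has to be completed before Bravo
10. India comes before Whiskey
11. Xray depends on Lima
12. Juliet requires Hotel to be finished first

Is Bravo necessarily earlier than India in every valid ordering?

No

No chain of constraints connects Bravo to India in either direction.
There exist valid orderings with India before Bravo, so Bravo is not required to come first.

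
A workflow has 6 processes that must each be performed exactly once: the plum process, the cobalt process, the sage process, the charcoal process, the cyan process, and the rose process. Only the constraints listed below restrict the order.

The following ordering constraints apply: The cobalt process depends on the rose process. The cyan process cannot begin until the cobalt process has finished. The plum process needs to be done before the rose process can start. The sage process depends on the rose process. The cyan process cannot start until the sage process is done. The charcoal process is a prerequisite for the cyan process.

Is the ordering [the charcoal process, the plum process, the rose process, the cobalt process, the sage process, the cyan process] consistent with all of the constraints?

Going through the constraints one by one, each required predecessor appears earlier in the sequence than its dependent — e.g. the charcoal process (position 1) is before the cyan process (position 6), as required.

Yes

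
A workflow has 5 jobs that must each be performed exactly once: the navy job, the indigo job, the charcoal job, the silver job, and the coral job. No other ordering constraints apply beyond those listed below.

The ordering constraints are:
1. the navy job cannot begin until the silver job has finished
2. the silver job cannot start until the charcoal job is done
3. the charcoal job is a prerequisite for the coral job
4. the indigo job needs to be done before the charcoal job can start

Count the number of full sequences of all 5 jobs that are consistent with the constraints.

3

Only the indigo job has no prerequisites, so it must go first.
Systematically extending each partial ordering one job at a time and counting, there are 3 complete orderings.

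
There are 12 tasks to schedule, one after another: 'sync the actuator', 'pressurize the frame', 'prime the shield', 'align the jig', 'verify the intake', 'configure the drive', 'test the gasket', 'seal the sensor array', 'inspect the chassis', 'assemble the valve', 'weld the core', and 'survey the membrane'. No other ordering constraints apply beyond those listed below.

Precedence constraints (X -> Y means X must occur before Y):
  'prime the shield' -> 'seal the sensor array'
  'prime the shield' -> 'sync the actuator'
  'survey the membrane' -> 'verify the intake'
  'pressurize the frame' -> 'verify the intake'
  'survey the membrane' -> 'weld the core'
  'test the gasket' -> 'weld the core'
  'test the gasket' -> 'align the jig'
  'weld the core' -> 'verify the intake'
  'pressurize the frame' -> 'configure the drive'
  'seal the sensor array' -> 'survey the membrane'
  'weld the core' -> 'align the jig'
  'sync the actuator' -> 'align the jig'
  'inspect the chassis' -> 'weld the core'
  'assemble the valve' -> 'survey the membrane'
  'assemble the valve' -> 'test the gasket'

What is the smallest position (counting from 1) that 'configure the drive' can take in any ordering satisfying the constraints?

The only task forced before 'configure the drive' (directly or transitively) is 'pressurize the frame'.
So at minimum 1 task comes before 'configure the drive', putting 'configure the drive' no earlier than position 2. That position is achievable by scheduling exactly that predecessor first.

2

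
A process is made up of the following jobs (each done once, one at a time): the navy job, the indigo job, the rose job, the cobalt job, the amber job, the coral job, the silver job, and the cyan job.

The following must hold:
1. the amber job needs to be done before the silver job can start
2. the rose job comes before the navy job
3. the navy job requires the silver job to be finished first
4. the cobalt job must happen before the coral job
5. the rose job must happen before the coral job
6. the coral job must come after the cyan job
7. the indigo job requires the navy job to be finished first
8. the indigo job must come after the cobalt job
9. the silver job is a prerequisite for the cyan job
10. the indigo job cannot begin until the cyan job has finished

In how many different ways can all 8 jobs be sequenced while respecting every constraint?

104

3 jobs have no prerequisites (the rose job, the cobalt job, the amber job), so any of them could come first.
Counting all ways to extend the partial order to a total order gives 104.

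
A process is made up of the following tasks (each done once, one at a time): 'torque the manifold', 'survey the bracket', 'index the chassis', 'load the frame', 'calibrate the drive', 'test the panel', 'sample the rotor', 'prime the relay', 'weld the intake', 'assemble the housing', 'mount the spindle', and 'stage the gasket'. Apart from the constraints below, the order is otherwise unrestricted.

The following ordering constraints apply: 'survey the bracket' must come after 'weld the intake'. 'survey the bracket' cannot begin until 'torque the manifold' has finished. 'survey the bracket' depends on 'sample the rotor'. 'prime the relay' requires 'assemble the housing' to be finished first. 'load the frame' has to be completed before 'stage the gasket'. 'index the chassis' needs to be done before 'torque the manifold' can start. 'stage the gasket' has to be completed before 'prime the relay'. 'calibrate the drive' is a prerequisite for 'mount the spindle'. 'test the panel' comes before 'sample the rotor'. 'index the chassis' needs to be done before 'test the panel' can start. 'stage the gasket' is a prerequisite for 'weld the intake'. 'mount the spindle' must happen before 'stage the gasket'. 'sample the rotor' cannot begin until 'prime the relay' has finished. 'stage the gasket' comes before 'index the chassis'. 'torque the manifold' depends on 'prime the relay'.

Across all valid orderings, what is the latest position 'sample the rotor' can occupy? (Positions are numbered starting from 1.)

11

The only task forced after 'sample the rotor' (directly or by a chain) is 'survey the bracket'.
So at least 1 task follows 'sample the rotor', putting 'sample the rotor' no later than position 11. That position is achievable by scheduling everything else first.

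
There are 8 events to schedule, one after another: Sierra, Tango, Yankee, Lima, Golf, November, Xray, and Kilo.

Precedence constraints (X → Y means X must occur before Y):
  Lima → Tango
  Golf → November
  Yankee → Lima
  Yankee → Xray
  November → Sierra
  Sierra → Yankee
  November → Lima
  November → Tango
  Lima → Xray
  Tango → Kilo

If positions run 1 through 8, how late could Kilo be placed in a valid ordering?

8

Kilo has no required successors, so nothing stops it from going last (position 8).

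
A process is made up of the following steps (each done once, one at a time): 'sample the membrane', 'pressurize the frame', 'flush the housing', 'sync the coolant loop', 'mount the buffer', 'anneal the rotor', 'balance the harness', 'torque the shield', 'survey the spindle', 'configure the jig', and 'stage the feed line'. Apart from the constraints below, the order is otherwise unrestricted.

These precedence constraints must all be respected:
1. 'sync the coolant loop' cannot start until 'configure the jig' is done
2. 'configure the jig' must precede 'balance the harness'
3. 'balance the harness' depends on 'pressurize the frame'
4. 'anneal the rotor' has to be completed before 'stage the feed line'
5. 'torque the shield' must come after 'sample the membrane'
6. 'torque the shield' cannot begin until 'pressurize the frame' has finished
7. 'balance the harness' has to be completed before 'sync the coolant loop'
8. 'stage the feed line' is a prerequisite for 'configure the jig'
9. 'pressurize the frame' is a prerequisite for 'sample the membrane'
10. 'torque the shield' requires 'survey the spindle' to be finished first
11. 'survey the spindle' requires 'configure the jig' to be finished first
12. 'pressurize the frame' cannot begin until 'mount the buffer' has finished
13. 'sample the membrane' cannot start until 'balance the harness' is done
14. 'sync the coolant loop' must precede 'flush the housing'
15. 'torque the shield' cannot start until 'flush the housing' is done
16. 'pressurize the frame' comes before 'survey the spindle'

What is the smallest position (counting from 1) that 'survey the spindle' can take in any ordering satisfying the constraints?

Working backwards through the constraints from 'survey the spindle', its full set of required predecessors is 'pressurize the frame', 'mount the buffer', 'anneal the rotor', 'configure the jig', 'stage the feed line' — 5 of them.
So at minimum 5 steps come before 'survey the spindle', putting 'survey the spindle' no earlier than position 6. That position is achievable by scheduling exactly those predecessors first.

6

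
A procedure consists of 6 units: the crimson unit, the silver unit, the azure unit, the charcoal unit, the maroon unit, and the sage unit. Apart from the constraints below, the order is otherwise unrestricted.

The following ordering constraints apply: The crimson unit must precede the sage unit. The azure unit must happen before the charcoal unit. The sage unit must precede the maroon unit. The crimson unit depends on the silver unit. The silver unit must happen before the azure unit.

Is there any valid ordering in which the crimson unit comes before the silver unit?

Following the silver unit → the crimson unit, the silver unit must precede the crimson unit in every valid ordering.
Hence the crimson unit can never be scheduled before the silver unit.

No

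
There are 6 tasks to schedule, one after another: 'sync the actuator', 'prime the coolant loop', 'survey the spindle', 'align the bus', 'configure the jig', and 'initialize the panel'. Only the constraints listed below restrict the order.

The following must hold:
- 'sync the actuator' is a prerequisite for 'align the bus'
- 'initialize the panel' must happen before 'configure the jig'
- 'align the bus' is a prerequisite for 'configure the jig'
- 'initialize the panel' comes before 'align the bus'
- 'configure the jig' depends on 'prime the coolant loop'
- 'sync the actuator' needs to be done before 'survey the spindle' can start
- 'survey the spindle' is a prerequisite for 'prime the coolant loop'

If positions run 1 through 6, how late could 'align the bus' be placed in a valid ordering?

The only task forced after 'align the bus' (directly or by a chain) is 'configure the jig'.
So at least 1 task follows 'align the bus', putting 'align the bus' no later than position 5. That position is achievable by scheduling everything else first.

5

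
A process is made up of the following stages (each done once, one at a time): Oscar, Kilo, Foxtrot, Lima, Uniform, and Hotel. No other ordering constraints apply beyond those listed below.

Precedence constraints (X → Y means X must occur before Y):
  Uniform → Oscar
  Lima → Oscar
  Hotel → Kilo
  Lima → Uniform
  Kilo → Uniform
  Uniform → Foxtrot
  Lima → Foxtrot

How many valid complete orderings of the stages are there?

The stages with no prerequisites are Lima, Hotel; any of them can be placed first.
Systematically extending each partial ordering one stage at a time and counting, there are 6 complete orderings.

6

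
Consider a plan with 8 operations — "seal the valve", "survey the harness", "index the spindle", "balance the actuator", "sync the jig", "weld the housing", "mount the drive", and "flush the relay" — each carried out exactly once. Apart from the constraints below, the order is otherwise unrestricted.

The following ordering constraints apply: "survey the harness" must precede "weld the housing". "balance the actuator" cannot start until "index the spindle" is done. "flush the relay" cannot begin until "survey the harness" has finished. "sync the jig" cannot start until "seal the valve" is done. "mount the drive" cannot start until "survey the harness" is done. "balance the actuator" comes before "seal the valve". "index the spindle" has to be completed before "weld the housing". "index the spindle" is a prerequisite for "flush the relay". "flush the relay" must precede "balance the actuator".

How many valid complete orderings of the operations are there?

2 operations have no prerequisites ("survey the harness", "index the spindle"), so any of them could come first.
Systematically extending each partial ordering one operation at a time and counting, there are 65 complete orderings.

65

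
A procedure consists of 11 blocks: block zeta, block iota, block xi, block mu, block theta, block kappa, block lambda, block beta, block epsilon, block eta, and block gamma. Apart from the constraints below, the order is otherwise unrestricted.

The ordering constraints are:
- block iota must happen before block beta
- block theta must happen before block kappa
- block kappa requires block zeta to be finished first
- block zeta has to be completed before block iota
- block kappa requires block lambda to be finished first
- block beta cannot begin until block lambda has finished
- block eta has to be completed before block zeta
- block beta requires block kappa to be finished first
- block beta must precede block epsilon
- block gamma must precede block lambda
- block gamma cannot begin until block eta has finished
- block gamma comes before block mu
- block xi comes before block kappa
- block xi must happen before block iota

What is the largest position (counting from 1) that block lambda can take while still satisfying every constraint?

The blocks that are forced after block lambda, directly or by a chain of constraints, are block kappa, block beta, block epsilon. That's 3 blocks.
With 3 mandatory successors out of 11 blocks total, the latest slot for block lambda is 11−3 = 8, and it's reachable by doing all non-successors before block lambda.

8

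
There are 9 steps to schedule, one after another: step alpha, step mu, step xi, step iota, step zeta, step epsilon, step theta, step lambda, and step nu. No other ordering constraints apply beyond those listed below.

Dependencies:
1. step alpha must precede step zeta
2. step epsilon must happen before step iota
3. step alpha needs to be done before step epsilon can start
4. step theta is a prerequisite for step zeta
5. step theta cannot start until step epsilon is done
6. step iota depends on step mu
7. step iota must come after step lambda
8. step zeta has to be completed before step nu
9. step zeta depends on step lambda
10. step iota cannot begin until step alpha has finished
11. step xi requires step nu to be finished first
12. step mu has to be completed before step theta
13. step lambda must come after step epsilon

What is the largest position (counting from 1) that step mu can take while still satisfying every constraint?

4

Every step that must follow step mu has to come after it. Tracing all chains starting from step mu, those steps are: step xi, step iota, step zeta, step theta, step nu — 5 in total.
So at least 5 steps follow step mu, putting step mu no later than position 4. That position is achievable by scheduling everything else first.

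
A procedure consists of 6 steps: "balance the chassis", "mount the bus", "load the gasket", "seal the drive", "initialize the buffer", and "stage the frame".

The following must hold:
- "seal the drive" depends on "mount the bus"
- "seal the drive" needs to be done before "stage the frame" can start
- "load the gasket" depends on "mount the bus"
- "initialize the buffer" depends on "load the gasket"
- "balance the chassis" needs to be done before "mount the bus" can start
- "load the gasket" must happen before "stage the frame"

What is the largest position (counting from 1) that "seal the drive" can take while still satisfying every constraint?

The only step forced after "seal the drive" (directly or by a chain) is "stage the frame".
With 1 mandatory successor out of 6 steps total, the latest slot for "seal the drive" is 6−1 = 5, and it's reachable by doing all non-successors before "seal the drive".

5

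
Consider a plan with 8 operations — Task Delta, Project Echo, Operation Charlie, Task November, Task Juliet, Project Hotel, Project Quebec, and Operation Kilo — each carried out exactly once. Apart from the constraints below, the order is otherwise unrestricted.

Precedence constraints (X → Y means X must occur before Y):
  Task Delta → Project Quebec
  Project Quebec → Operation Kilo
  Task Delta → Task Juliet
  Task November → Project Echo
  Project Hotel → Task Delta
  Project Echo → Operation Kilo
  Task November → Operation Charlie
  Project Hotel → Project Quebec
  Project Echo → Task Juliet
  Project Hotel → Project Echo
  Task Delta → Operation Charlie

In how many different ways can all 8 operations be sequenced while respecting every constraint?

The operations with no prerequisites are Task November, Project Hotel; any of them can be placed first.
Systematically extending each partial ordering one operation at a time and counting, there are 107 complete orderings.

107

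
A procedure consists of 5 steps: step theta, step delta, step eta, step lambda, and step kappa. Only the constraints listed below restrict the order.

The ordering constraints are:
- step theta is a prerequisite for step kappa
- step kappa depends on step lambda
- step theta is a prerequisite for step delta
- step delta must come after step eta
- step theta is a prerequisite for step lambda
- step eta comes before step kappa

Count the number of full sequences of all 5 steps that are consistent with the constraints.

The steps with no prerequisites are step theta, step eta; any of them can be placed first.
Counting all ways to extend the partial order to a total order gives 8.

8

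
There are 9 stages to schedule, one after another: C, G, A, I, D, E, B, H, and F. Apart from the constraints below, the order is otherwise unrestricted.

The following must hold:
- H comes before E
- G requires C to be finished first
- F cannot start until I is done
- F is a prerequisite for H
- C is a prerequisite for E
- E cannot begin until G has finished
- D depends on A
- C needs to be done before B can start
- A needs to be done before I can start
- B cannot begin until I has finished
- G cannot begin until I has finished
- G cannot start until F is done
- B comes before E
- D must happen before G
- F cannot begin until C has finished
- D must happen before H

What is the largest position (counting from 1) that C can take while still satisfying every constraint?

Following every chain forward from C, the stages that must come later are G, E, B, H, F — 5 of them.
So at least 5 stages follow C, putting C no later than position 4. That position is achievable by scheduling everything else first.

4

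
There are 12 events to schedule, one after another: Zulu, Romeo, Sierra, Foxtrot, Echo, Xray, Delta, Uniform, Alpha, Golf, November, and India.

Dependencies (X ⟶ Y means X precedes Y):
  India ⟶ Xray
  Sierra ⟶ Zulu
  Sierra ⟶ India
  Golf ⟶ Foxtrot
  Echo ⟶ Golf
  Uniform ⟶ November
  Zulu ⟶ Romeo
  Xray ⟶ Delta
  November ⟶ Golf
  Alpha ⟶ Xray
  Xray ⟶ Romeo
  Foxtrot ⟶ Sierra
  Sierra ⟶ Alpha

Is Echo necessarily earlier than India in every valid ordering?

Following the dependencies: Echo → Golf → Foxtrot → Sierra → India.
Hence Echo necessarily comes before India.

Yes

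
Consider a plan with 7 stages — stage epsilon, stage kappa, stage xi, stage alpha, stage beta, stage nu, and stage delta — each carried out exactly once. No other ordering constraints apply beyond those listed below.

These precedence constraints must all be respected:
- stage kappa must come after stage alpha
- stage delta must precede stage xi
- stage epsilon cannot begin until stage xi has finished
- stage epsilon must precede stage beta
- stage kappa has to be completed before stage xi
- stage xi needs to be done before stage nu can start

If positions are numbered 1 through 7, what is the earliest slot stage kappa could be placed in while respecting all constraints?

The only stage forced before stage kappa (directly or transitively) is stage alpha.
With 1 mandatory predecessor, the earliest stage kappa can sit is position 1+1 = 2, and placing just that one first achieves it.

2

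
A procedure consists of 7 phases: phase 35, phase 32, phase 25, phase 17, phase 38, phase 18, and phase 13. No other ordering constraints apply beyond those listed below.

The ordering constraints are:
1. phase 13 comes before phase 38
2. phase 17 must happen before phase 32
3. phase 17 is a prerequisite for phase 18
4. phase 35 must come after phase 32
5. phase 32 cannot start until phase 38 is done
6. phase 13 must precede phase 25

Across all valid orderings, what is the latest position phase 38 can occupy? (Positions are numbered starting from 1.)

The phases that are forced after phase 38, directly or by a chain of constraints, are phase 35, phase 32. That's 2 phases.
With 2 mandatory successors out of 7 phases total, the latest slot for phase 38 is 7−2 = 5, and it's reachable by doing all non-successors before phase 38.

5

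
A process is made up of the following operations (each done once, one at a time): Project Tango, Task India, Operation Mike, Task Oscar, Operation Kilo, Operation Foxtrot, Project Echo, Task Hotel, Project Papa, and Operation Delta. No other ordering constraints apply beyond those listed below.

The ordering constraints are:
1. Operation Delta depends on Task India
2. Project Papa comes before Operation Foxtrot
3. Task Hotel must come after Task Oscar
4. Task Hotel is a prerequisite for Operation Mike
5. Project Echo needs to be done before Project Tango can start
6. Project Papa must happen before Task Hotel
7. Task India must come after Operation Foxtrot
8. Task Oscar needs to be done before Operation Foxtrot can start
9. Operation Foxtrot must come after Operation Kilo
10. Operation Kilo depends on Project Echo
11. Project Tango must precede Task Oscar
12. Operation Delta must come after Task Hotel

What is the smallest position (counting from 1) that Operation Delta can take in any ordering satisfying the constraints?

9

Working backwards through the constraints from Operation Delta, its full set of required predecessors is Project Tango, Task India, Task Oscar, Operation Kilo, Operation Foxtrot, Project Echo, Task Hotel, Project Papa — 8 of them.
With 8 mandatory predecessors, the earliest Operation Delta can sit is position 8+1 = 9, and placing just those 8 first achieves it.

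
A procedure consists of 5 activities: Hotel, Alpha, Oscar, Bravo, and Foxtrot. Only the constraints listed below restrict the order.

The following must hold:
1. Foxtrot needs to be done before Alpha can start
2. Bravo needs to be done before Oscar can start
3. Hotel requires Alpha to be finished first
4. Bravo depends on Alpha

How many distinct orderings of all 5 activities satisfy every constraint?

Only Foxtrot has no prerequisites, so it must go first.
Enumerating by repeatedly choosing an available activity (one whose prerequisites are all placed) gives 3 distinct complete orderings.

3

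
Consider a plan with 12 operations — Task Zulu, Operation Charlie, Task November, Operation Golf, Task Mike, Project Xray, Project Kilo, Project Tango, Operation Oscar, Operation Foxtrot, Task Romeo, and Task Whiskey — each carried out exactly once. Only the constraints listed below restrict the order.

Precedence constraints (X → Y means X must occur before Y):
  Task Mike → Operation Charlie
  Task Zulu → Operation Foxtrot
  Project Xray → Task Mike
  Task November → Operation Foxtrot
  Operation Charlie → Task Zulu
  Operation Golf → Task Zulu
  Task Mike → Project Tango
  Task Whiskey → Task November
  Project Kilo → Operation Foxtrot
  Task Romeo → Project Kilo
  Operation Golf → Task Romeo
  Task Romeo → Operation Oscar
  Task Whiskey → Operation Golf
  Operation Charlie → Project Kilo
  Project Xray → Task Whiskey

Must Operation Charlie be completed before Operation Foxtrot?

Yes

Chaining the stated constraints: Operation Charlie → Task Zulu → Operation Foxtrot.
Hence Operation Charlie necessarily comes before Operation Foxtrot.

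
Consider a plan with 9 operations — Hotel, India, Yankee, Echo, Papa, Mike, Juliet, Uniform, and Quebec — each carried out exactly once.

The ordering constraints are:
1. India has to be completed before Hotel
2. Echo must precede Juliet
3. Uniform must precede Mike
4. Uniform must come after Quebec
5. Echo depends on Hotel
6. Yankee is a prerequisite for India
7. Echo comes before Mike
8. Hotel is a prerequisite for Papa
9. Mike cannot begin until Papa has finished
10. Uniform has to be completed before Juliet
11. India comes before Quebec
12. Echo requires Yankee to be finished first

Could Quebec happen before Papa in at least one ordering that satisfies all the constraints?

No chain of constraints runs from Papa to Quebec, so Papa is not required to come first.
That means at least one valid schedule has Quebec before Papa.

Yes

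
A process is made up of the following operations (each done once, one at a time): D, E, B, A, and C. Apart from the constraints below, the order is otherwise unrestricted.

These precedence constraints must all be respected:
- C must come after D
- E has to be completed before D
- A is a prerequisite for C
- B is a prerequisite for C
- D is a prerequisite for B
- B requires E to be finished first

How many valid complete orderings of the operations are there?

The operations with no prerequisites are E, A; any of them can be placed first.
Enumerating by repeatedly choosing an available operation (one whose prerequisites are all placed) gives 4 distinct complete orderings.

4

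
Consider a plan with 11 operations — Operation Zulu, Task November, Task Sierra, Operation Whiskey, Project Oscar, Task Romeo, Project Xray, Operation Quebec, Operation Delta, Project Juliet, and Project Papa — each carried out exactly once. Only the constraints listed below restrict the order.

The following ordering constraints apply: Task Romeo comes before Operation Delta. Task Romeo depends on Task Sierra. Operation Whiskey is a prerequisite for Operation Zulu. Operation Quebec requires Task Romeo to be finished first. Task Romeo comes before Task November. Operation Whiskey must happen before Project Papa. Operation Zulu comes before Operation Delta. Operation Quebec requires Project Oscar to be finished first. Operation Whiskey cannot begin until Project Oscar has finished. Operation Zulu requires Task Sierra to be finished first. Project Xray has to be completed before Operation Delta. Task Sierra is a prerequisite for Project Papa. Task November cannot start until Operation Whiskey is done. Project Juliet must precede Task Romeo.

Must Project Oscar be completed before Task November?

Tracing the constraints gives a chain: Project Oscar → Operation Whiskey → Task November.
Hence Project Oscar necessarily comes before Task November.

Yes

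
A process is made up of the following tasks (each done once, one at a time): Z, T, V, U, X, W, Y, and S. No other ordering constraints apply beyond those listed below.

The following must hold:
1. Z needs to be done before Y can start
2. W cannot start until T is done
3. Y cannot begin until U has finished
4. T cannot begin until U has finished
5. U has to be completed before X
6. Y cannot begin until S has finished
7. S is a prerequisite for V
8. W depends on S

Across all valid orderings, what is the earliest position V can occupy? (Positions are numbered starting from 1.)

Working backwards through the constraints from V, its only required predecessor is S.
With 1 mandatory predecessor, the earliest V can sit is position 1+1 = 2, and placing just that one first achieves it.

2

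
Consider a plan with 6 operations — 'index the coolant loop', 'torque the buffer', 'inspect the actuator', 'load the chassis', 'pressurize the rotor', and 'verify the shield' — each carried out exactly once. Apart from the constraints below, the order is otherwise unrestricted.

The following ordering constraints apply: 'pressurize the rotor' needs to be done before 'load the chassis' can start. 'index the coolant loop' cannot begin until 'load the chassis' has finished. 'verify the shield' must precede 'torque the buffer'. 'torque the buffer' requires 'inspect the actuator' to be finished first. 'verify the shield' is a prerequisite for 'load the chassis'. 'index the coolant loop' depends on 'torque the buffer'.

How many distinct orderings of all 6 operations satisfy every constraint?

16

The operations with no prerequisites are 'inspect the actuator', 'pressurize the rotor', 'verify the shield'; any of them can be placed first.
Counting all ways to extend the partial order to a total order gives 16.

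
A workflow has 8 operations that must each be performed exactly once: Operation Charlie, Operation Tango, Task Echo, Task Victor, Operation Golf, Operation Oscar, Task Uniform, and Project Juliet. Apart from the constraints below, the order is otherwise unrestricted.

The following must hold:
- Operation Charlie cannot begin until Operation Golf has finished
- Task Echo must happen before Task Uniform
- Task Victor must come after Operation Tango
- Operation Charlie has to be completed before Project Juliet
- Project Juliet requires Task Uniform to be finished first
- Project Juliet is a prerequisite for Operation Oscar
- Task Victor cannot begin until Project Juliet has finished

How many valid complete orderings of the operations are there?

78

The operations with no prerequisites are Operation Tango, Task Echo, Operation Golf; any of them can be placed first.
Enumerating by repeatedly choosing an available operation (one whose prerequisites are all placed) gives 78 distinct complete orderings.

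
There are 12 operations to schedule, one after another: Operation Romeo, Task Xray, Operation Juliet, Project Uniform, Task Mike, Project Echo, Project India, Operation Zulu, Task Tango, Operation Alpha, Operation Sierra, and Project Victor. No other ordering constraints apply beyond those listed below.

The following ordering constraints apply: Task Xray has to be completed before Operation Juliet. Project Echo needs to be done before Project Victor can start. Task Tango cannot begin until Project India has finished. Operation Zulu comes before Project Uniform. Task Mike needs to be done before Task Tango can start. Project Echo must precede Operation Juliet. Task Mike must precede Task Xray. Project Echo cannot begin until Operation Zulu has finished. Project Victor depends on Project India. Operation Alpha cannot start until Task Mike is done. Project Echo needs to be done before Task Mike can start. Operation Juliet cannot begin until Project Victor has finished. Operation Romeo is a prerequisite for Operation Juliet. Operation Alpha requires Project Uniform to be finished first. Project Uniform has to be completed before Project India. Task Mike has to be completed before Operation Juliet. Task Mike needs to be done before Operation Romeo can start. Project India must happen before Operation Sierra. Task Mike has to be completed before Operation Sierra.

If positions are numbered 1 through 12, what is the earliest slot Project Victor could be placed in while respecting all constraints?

5

Working backwards through the constraints from Project Victor, its full set of required predecessors is Project Uniform, Project Echo, Project India, Operation Zulu — 4 of them.
With 4 mandatory predecessors, the earliest Project Victor can sit is position 4+1 = 5, and placing just those 4 first achieves it.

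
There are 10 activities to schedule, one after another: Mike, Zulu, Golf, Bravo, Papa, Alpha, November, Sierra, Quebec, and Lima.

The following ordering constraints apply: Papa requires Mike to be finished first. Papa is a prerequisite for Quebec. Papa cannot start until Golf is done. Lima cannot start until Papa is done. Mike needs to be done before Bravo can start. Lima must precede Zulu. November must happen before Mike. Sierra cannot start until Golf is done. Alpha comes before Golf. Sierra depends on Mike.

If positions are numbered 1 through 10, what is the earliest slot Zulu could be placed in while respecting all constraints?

7

The activities that are forced before Zulu, directly or transitively, are Mike, Golf, Papa, Alpha, November, Lima. That's 6 activities.
With 6 mandatory predecessors, the earliest Zulu can sit is position 6+1 = 7, and placing just those 6 first achieves it.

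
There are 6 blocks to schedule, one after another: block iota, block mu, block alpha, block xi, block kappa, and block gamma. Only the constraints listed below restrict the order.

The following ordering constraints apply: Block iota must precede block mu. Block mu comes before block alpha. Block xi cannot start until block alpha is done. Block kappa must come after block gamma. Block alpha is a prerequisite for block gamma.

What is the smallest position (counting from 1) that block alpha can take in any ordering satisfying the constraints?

3

Working backwards through the constraints from block alpha, its full set of required predecessors is block iota, block mu — 2 of them.
With 2 mandatory predecessors, the earliest block alpha can sit is position 2+1 = 3, and placing just those 2 first achieves it.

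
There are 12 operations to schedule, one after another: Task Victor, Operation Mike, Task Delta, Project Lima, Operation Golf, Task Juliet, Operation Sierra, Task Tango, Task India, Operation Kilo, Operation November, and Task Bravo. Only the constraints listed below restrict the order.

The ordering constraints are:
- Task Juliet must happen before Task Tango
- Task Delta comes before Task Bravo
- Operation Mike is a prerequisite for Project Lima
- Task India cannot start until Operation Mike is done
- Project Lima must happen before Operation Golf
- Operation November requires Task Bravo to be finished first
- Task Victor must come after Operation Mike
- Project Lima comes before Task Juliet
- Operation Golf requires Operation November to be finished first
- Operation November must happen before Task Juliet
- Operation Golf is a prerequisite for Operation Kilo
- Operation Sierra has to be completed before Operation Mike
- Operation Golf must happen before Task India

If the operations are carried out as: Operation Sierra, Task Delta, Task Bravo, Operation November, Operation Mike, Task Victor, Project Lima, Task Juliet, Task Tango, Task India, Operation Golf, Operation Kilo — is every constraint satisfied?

No

In the proposed order, Task India appears before Operation Golf.
Since Operation Golf is required before Task India, the ordering is invalid.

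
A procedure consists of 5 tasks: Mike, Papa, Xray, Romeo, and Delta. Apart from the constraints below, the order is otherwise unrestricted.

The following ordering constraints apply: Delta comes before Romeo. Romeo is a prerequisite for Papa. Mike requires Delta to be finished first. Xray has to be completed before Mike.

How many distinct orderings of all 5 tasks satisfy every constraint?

The tasks with no prerequisites are Xray, Delta; any of them can be placed first.
Systematically extending each partial ordering one task at a time and counting, there are 9 complete orderings.

9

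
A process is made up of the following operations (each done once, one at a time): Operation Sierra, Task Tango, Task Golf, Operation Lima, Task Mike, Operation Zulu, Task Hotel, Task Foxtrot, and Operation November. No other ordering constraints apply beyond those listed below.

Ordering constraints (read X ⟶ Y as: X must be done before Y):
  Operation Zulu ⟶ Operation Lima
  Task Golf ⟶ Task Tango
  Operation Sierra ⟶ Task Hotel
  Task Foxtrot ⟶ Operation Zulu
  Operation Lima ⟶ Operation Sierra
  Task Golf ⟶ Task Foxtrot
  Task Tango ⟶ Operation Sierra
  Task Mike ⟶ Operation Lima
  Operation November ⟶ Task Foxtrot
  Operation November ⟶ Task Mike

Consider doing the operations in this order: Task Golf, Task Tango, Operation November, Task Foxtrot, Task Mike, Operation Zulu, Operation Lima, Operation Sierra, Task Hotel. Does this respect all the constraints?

Yes

Going through the constraints one by one, each required predecessor appears earlier in the sequence than its dependent — e.g. Task Tango (position 2) is before Operation Sierra (position 8), as required.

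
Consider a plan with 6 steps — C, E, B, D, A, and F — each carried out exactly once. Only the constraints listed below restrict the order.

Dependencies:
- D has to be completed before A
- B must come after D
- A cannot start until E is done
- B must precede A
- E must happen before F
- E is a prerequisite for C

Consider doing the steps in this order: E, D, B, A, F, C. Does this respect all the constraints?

Going through the constraints one by one, each required predecessor appears earlier in the sequence than its dependent — e.g. E (position 1) is before C (position 6), as required.

Yes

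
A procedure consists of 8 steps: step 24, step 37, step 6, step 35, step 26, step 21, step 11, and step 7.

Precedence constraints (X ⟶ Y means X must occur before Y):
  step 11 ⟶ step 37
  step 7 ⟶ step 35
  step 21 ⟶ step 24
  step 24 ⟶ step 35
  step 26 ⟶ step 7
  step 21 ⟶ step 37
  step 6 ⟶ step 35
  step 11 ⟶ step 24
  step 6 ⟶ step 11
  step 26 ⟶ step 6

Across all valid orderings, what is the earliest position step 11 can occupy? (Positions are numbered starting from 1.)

3

Every step that must precede step 11 has to come before it. Tracing all chains that end at step 11, those steps are: step 6, step 26 — 2 in total.
With 2 mandatory predecessors, the earliest step 11 can sit is position 2+1 = 3, and placing just those 2 first achieves it.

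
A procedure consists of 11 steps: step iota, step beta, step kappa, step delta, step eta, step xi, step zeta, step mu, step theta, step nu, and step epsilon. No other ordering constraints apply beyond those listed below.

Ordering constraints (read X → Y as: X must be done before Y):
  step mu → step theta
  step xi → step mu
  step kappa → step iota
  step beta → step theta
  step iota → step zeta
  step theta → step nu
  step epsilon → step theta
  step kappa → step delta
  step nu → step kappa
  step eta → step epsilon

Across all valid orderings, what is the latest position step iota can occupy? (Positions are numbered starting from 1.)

The only step forced after step iota (directly or by a chain) is step zeta.
With 1 mandatory successor out of 11 steps total, the latest slot for step iota is 11−1 = 10, and it's reachable by doing all non-successors before step iota.

10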